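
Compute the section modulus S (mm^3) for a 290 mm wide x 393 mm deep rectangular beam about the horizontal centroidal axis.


S = b * h^2 / 6
= 290 * 393^2 / 6
= 290 * 154449 / 6
= 7465035.0 mm^3

7465035.0 mm^3


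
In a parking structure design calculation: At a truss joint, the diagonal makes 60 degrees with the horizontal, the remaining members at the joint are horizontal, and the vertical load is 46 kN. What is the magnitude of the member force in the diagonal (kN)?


At the joint, only the diagonal has a vertical component, so vertical equilibrium gives:
F * sin(60) = 46
F = 46 / sin(60)
= 46 / 0.866025
= 53.12 kN

53.12 kN


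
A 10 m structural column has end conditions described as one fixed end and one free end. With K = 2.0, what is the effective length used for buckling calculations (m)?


L_eff = K * L
= 2.0 * 10
= 20.0 m

20.0 m


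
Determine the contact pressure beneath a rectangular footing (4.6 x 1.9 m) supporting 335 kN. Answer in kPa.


A = 4.6 * 1.9 = 8.74 m^2
q = P / A = 335 / 8.74
= 38.3295 kPa

38.3295 kPa


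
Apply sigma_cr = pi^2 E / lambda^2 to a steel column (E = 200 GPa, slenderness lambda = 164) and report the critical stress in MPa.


sigma_cr = pi^2 * E / lambda^2
= 9.8696 * 200000.0 / 164^2
= 9.8696 * 200000.0 / 26896
= 73.3909 MPa

73.3909 MPa


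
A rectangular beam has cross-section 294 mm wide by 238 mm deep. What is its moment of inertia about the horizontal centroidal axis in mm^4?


I = b * h^3 / 12
= 294 * 238^3 / 12
= 294 * 13481272 / 12
= 330291164.0 mm^4

330291164.0 mm^4


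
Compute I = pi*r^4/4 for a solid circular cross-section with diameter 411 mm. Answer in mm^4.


r = d / 2 = 411 / 2 = 205.5 mm
I = pi * r^4 / 4 = pi * 205.5^4 / 4
= 1400674384.04 mm^4

1400674384.04 mm^4


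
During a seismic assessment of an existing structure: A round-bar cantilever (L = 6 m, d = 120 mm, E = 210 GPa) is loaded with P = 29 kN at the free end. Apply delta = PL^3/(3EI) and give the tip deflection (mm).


I = pi * d^4 / 64 = pi * 120^4 / 64 = 10178760.2 mm^4
L = 6000.0 mm, P = 29000.0 N, E = 210000.0 MPa
delta = P * L^3 / (3 * E * I)
= 29000.0 * 6000.0^3 / (3 * 210000.0 * 10178760.2)
= 976.824 mm

976.824 mm


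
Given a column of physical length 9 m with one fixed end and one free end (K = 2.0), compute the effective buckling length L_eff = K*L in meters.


L_eff = K * L
= 2.0 * 9
= 18.0 m

18.0 m


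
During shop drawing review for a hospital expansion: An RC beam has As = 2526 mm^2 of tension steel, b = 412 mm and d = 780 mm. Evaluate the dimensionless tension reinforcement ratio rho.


rho = As / (b * d)
= 2526 / (412 * 780)
= 2526 / 321360
= 0.00786 (dimensionless)

0.00786 (dimensionless)


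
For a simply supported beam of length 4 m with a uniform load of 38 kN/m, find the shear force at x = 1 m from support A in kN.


R_A = w * L / 2 = 38 * 4 / 2 = 76.0 kN
V(x) = R_A - w * x = 76.0 - 38 * 1
= 38.0 kN

38.0 kN


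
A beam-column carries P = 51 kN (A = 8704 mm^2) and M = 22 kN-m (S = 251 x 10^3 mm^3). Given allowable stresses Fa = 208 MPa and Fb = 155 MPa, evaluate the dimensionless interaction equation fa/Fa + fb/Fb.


f_a = P / A = 51000.0 / 8704 = 5.8594 MPa
f_b = M / S = 22000000.0 / 251000.0 = 87.6494 MPa
Ratio = f_a / Fa + f_b / Fb
= 5.8594 / 208 + 87.6494 / 155
= 0.5937 (dimensionless)

0.5937 (dimensionless)


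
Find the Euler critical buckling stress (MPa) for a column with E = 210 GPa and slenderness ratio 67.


sigma_cr = pi^2 * E / lambda^2
= 9.8696 * 210000.0 / 67^2
= 9.8696 * 210000.0 / 4489
= 461.7102 MPa

461.7102 MPa


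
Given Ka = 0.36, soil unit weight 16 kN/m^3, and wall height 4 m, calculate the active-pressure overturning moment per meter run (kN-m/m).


Pa = 0.5 * Ka * gamma * H^2
= 0.5 * 0.36 * 16 * 4^2
= 46.08 kN/m
Arm = H / 3 = 4 / 3 = 1.3333 m
Mo = Pa * arm = Pa * H / 3 = 46.08 * 4 / 3 = 61.44 kN-m/m

61.44 kN-m/m


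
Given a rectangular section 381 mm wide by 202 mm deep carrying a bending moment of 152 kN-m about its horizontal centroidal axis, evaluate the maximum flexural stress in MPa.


I = b * h^3 / 12 = 381 * 202^3 / 12 = 261696454.0 mm^4
y = h / 2 = 202 / 2 = 101.0 mm
M = 152 kN-m = 152000000.0 N-mm
sigma = M * y / I = 152000000.0 * 101.0 / 261696454.0
= 58.66 MPa

58.66 MPa


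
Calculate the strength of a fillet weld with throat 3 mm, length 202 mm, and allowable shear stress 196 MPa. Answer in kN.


Strength = throat * length * allowable stress
= 3 * 202 * 196 N
= 118776 N
= 118.78 kN

118.78 kN


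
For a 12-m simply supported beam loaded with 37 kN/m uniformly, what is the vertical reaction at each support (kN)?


Total load = w * L = 37 * 12 = 444 kN
By symmetry, each reaction R = total / 2 = 444 / 2 = 222.0 kN

222.0 kN


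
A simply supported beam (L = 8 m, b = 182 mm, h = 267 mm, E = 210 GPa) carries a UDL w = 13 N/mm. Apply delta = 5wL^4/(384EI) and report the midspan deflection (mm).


I = 182 * 267^3 / 12 = 288684805.5 mm^4
L = 8000.0 mm, w = 13 N/mm, E = 210000.0 MPa
delta = 5 * w * L^4 / (384 * E * I)
= 5 * 13 * 8000.0^4 / (384 * 210000.0 * 288684805.5)
= 11.4367 mm

11.4367 mm


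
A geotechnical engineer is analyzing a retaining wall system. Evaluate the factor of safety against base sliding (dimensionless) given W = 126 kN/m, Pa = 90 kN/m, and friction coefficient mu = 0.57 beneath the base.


Resisting force = mu * W = 0.57 * 126 = 71.82 kN/m
FOS = Resisting / Driving = 71.82 / 90
= 0.798 (dimensionless)

0.798 (dimensionless)


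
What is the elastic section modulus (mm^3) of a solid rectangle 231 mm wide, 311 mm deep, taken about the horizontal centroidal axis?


S = b * h^2 / 6
= 231 * 311^2 / 6
= 231 * 96721 / 6
= 3723758.5 mm^3

3723758.5 mm^3


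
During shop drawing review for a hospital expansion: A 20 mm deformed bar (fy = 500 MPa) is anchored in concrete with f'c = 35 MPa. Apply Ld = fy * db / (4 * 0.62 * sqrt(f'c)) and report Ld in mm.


Ld = (fy * db) / (4 * 0.62 * sqrt(f'c))
= (500 * 20) / (4 * 0.62 * sqrt(35))
= 10000 / 14.6719
= 681.58 mm

681.58 mm


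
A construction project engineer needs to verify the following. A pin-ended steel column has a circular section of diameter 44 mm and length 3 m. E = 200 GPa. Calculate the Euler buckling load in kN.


I = pi * d^4 / 64 = 183984.23 mm^4
L = 3000.0 mm
P_cr = pi^2 * E * I / L^2
= 9.8696 * 200000.0 * 183984.23 / 3000.0^2
= 40352.26 N = 40.3523 kN

40.3523 kN


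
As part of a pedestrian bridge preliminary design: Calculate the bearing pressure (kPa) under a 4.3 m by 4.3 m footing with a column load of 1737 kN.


A = 4.3 * 4.3 = 18.49 m^2
q = P / A = 1737 / 18.49
= 93.9427 kPa

93.9427 kPa


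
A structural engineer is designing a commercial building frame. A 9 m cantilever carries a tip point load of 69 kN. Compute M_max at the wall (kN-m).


For a cantilever with a point load at the free end:
M_max = P * L = 69 * 9 = 621 kN-m

621 kN-m


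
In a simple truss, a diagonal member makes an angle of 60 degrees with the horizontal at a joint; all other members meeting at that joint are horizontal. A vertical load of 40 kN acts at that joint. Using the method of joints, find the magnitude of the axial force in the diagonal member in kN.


At the joint, only the diagonal has a vertical component, so vertical equilibrium gives:
F * sin(60) = 40
F = 40 / sin(60)
= 40 / 0.866025
= 46.19 kN

46.19 kN


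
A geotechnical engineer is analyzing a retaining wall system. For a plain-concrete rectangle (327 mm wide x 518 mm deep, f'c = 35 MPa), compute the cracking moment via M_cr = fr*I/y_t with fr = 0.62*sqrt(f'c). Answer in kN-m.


fr = 0.62 * sqrt(35) = 0.62 * 5.9161 = 3.668 MPa
I = 327 * 518^3 / 12 = 3787527422.0 mm^4
y_t = 259.0 mm
M_cr = fr * I / y_t = 3.668 * 3787527422.0 / 259.0 N-mm
= 53.6391 kN-m

53.6391 kN-m


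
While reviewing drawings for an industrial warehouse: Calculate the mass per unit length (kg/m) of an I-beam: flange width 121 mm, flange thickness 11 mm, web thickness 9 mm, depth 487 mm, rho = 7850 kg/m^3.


A_flanges = 2 * 121 * 11 = 2662 mm^2
A_web = (487 - 2 * 11) * 9 = 4185 mm^2
A_total = 2662 + 4185 = 6847 mm^2 = 0.006847 m^2
Weight = rho * A = 7850 * 0.006847 = 53.749 kg/m

53.749 kg/m


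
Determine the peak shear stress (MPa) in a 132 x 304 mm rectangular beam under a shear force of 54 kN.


A = b * h = 132 * 304 = 40128 mm^2
V = 54 kN = 54000.0 N
tau_max = 1.5 * V / A = 1.5 * 54000.0 / 40128
= 2.0185 MPa

2.0185 MPa


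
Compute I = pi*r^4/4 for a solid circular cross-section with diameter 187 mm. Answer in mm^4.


r = d / 2 = 187 / 2 = 93.5 mm
I = pi * r^4 / 4 = pi * 93.5^4 / 4
= 60025574.43 mm^4

60025574.43 mm^4


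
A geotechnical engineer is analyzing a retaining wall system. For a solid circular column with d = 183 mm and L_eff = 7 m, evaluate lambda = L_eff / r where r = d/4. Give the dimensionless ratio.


Radius of gyration r = d / 4 = 183 / 4 = 45.75 mm
L_eff = 7000.0 mm
Slenderness ratio = L / r = 7000.0 / 45.75 = 153.01 (dimensionless)

153.01 (dimensionless)


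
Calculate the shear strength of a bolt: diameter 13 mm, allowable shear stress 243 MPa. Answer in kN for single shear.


A = pi * d^2 / 4 = pi * 13^2 / 4 = 132.7323 mm^2
V = f_v * A / 1000 = 243 * 132.7323 / 1000
= 32.2539 kN

32.2539 kN


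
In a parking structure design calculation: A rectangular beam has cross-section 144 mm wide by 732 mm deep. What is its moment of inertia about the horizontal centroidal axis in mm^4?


I = b * h^3 / 12
= 144 * 732^3 / 12
= 144 * 392223168 / 12
= 4706678016.0 mm^4

4706678016.0 mm^4


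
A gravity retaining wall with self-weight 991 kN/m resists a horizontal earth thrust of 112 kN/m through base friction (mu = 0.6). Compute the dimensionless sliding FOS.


Resisting force = mu * W = 0.6 * 991 = 594.6 kN/m
FOS = Resisting / Driving = 594.6 / 112
= 5.3089 (dimensionless)

5.3089 (dimensionless)


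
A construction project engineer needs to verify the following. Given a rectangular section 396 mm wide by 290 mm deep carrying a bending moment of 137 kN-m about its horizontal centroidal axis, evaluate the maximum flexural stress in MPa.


I = b * h^3 / 12 = 396 * 290^3 / 12 = 804837000.0 mm^4
y = h / 2 = 290 / 2 = 145.0 mm
M = 137 kN-m = 137000000.0 N-mm
sigma = M * y / I = 137000000.0 * 145.0 / 804837000.0
= 24.68 MPa

24.68 MPa


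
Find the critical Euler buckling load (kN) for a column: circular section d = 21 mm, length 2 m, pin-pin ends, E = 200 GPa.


I = pi * d^4 / 64 = 9546.56 mm^4
L = 2000.0 mm
P_cr = pi^2 * E * I / L^2
= 9.8696 * 200000.0 * 9546.56 / 2000.0^2
= 4711.04 N = 4.711 kN

4.711 kN


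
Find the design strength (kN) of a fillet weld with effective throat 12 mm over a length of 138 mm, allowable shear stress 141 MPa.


Strength = throat * length * allowable stress
= 12 * 138 * 141 N
= 233496 N
= 233.5 kN

233.5 kN


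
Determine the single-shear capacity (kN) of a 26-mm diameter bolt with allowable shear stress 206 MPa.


A = pi * d^2 / 4 = pi * 26^2 / 4 = 530.9292 mm^2
V = f_v * A / 1000 = 206 * 530.9292 / 1000
= 109.3714 kN

109.3714 kN


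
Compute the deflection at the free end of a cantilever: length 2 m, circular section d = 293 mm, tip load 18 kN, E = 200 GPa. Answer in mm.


I = pi * d^4 / 64 = pi * 293^4 / 64 = 361776522.7 mm^4
L = 2000.0 mm, P = 18000.0 N, E = 200000.0 MPa
delta = P * L^3 / (3 * E * I)
= 18000.0 * 2000.0^3 / (3 * 200000.0 * 361776522.7)
= 0.6634 mm

0.6634 mm


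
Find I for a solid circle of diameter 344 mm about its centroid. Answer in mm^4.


r = d / 2 = 344 / 2 = 172.0 mm
I = pi * r^4 / 4 = pi * 172.0^4 / 4
= 687390726.76 mm^4

687390726.76 mm^4


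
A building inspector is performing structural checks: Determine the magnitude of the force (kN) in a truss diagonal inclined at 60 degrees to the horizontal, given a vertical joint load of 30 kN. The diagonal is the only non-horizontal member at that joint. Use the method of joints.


At the joint, only the diagonal has a vertical component, so vertical equilibrium gives:
F * sin(60) = 30
F = 30 / sin(60)
= 30 / 0.866025
= 34.64 kN

34.64 kN


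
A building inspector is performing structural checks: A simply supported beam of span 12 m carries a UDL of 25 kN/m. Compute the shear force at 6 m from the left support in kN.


R_A = w * L / 2 = 25 * 12 / 2 = 150.0 kN
V(x) = R_A - w * x = 150.0 - 25 * 6
= 0.0 kN

0.0 kN


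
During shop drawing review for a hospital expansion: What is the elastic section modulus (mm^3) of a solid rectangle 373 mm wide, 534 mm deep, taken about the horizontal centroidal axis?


S = b * h^2 / 6
= 373 * 534^2 / 6
= 373 * 285156 / 6
= 17727198.0 mm^3

17727198.0 mm^3


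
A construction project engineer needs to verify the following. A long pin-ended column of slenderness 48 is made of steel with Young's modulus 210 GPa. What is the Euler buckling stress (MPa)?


sigma_cr = pi^2 * E / lambda^2
= 9.8696 * 210000.0 / 48^2
= 9.8696 * 210000.0 / 2304
= 899.5733 MPa

899.5733 MPa


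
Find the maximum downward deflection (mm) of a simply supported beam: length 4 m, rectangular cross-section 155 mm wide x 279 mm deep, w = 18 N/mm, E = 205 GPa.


I = 155 * 279^3 / 12 = 280519503.75 mm^4
L = 4000.0 mm, w = 18 N/mm, E = 205000.0 MPa
delta = 5 * w * L^4 / (384 * E * I)
= 5 * 18 * 4000.0^4 / (384 * 205000.0 * 280519503.75)
= 1.0434 mm

1.0434 mm


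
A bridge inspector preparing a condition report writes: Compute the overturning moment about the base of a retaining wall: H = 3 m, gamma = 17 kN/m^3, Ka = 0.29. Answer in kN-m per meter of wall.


Pa = 0.5 * Ka * gamma * H^2
= 0.5 * 0.29 * 17 * 3^2
= 22.185 kN/m
Arm = H / 3 = 3 / 3 = 1.0 m
Mo = Pa * arm = Pa * H / 3 = 22.185 * 3 / 3 = 22.185 kN-m/m

22.185 kN-m/m


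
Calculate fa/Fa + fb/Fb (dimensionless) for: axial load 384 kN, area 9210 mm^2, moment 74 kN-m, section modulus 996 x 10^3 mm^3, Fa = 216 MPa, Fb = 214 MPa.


f_a = P / A = 384000.0 / 9210 = 41.6938 MPa
f_b = M / S = 74000000.0 / 996000.0 = 74.2972 MPa
Ratio = f_a / Fa + f_b / Fb
= 41.6938 / 216 + 74.2972 / 214
= 0.5402 (dimensionless)

0.5402 (dimensionless)


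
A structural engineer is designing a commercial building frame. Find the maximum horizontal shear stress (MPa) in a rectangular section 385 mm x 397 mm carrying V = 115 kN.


A = b * h = 385 * 397 = 152845 mm^2
V = 115 kN = 115000.0 N
tau_max = 1.5 * V / A = 1.5 * 115000.0 / 152845
= 1.1286 MPa

1.1286 MPa


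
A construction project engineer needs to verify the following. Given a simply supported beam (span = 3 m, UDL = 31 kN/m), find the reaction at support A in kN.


Total load = w * L = 31 * 3 = 93 kN
By symmetry, each reaction R = total / 2 = 93 / 2 = 46.5 kN

46.5 kN


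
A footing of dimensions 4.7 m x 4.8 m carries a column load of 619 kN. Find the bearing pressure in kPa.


A = 4.7 * 4.8 = 22.56 m^2
q = P / A = 619 / 22.56
= 27.4379 kPa

27.4379 kPa


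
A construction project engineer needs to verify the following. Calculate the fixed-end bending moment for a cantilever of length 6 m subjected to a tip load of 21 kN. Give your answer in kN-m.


For a cantilever with a point load at the free end:
M_max = P * L = 21 * 6 = 126 kN-m

126 kN-m


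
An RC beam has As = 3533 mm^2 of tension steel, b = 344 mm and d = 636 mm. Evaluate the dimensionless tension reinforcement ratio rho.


rho = As / (b * d)
= 3533 / (344 * 636)
= 3533 / 218784
= 0.016148 (dimensionless)

0.016148 (dimensionless)


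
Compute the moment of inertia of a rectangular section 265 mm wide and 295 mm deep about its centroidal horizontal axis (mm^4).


I = b * h^3 / 12
= 265 * 295^3 / 12
= 265 * 25672375 / 12
= 566931614.58 mm^4

566931614.58 mm^4


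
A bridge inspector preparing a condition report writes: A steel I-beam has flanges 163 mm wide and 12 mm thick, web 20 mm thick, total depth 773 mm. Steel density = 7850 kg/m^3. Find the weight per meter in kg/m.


A_flanges = 2 * 163 * 12 = 3912 mm^2
A_web = (773 - 2 * 12) * 20 = 14980 mm^2
A_total = 3912 + 14980 = 18892 mm^2 = 0.018892 m^2
Weight = rho * A = 7850 * 0.018892 = 148.3022 kg/m

148.3022 kg/m


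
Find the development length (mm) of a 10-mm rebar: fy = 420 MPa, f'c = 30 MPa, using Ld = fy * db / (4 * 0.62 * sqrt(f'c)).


Ld = (fy * db) / (4 * 0.62 * sqrt(f'c))
= (420 * 10) / (4 * 0.62 * sqrt(30))
= 4200 / 13.5835
= 309.2 mm

309.2 mm


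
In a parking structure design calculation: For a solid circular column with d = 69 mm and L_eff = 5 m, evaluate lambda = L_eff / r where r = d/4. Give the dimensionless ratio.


Radius of gyration r = d / 4 = 69 / 4 = 17.25 mm
L_eff = 5000.0 mm
Slenderness ratio = L / r = 5000.0 / 17.25 = 289.86 (dimensionless)

289.86 (dimensionless)


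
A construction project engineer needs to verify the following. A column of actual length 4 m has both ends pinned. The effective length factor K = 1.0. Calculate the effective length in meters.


L_eff = K * L
= 1.0 * 4
= 4.0 m

4.0 m


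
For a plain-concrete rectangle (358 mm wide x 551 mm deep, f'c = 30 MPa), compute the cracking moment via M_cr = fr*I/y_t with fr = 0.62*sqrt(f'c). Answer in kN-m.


fr = 0.62 * sqrt(30) = 0.62 * 5.4772 = 3.3959 MPa
I = 358 * 551^3 / 12 = 4990643838.17 mm^4
y_t = 275.5 mm
M_cr = fr * I / y_t = 3.3959 * 4990643838.17 / 275.5 N-mm
= 61.5159 kN-m

61.5159 kN-m


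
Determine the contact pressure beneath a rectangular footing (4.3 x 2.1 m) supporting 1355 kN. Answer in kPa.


A = 4.3 * 2.1 = 9.03 m^2
q = P / A = 1355 / 9.03
= 150.0554 kPa

150.0554 kPa


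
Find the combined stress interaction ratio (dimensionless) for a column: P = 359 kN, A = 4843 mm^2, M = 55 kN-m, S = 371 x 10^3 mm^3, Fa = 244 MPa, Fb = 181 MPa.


f_a = P / A = 359000.0 / 4843 = 74.1276 MPa
f_b = M / S = 55000000.0 / 371000.0 = 148.248 MPa
Ratio = f_a / Fa + f_b / Fb
= 74.1276 / 244 + 148.248 / 181
= 1.1229 (dimensionless)

1.1229 (dimensionless)


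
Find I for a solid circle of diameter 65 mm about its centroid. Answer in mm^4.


r = d / 2 = 65 / 2 = 32.5 mm
I = pi * r^4 / 4 = pi * 32.5^4 / 4
= 876240.51 mm^4

876240.51 mm^4


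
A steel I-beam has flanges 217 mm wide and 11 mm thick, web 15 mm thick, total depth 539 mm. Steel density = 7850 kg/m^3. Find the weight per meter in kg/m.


A_flanges = 2 * 217 * 11 = 4774 mm^2
A_web = (539 - 2 * 11) * 15 = 7755 mm^2
A_total = 4774 + 7755 = 12529 mm^2 = 0.012529 m^2
Weight = rho * A = 7850 * 0.012529 = 98.3526 kg/m

98.3526 kg/m


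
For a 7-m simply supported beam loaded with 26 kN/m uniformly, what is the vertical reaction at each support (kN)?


Total load = w * L = 26 * 7 = 182 kN
By symmetry, each reaction R = total / 2 = 182 / 2 = 91.0 kN

91.0 kN


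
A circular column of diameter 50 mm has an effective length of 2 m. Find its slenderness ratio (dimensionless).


Radius of gyration r = d / 4 = 50 / 4 = 12.5 mm
L_eff = 2000.0 mm
Slenderness ratio = L / r = 2000.0 / 12.5 = 160.0 (dimensionless)

160.0 (dimensionless)


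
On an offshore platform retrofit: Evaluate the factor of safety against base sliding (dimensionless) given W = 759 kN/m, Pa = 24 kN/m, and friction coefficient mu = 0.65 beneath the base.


Resisting force = mu * W = 0.65 * 759 = 493.35 kN/m
FOS = Resisting / Driving = 493.35 / 24
= 20.5563 (dimensionless)

20.5563 (dimensionless)


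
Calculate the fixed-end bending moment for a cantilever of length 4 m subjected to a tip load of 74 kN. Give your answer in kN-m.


For a cantilever with a point load at the free end:
M_max = P * L = 74 * 4 = 296 kN-m

296 kN-m


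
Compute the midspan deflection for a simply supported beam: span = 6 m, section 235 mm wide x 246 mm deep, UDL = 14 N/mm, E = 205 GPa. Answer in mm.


I = 235 * 246^3 / 12 = 291535830.0 mm^4
L = 6000.0 mm, w = 14 N/mm, E = 205000.0 MPa
delta = 5 * w * L^4 / (384 * E * I)
= 5 * 14 * 6000.0^4 / (384 * 205000.0 * 291535830.0)
= 3.953 mm

3.953 mm


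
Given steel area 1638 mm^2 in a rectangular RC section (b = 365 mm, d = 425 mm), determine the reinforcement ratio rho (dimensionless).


rho = As / (b * d)
= 1638 / (365 * 425)
= 1638 / 155125
= 0.010559 (dimensionless)

0.010559 (dimensionless)


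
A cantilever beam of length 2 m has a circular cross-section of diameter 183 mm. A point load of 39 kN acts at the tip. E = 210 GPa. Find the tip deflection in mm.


I = pi * d^4 / 64 = pi * 183^4 / 64 = 55052146.59 mm^4
L = 2000.0 mm, P = 39000.0 N, E = 210000.0 MPa
delta = P * L^3 / (3 * E * I)
= 39000.0 * 2000.0^3 / (3 * 210000.0 * 55052146.59)
= 8.9958 mm

8.9958 mm


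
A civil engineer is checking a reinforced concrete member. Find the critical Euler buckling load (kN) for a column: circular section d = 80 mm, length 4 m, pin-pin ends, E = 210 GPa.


I = pi * d^4 / 64 = 2010619.3 mm^4
L = 4000.0 mm
P_cr = pi^2 * E * I / L^2
= 9.8696 * 210000.0 * 2010619.3 / 4000.0^2
= 260452.72 N = 260.4527 kN

260.4527 kN


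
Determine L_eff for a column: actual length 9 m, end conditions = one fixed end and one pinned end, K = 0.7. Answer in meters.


L_eff = K * L
= 0.7 * 9
= 6.3 m

6.3 m


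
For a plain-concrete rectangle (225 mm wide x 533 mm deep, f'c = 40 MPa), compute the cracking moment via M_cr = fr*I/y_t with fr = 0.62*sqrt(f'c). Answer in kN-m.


fr = 0.62 * sqrt(40) = 0.62 * 6.3246 = 3.9212 MPa
I = 225 * 533^3 / 12 = 2839114443.75 mm^4
y_t = 266.5 mm
M_cr = fr * I / y_t = 3.9212 * 2839114443.75 / 266.5 N-mm
= 41.7741 kN-m

41.7741 kN-m


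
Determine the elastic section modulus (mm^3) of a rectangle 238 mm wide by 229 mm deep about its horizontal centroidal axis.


S = b * h^2 / 6
= 238 * 229^2 / 6
= 238 * 52441 / 6
= 2080159.67 mm^3

2080159.67 mm^3


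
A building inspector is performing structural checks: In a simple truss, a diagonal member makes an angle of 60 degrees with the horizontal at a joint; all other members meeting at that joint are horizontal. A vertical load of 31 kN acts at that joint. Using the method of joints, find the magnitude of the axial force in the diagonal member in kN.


At the joint, only the diagonal has a vertical component, so vertical equilibrium gives:
F * sin(60) = 31
F = 31 / sin(60)
= 31 / 0.866025
= 35.8 kN

35.8 kN


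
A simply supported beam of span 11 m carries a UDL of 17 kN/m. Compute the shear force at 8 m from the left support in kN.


R_A = w * L / 2 = 17 * 11 / 2 = 93.5 kN
V(x) = R_A - w * x = 93.5 - 17 * 8
= -42.5 kN

-42.5 kN


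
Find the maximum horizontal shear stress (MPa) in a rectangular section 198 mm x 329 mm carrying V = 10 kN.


A = b * h = 198 * 329 = 65142 mm^2
V = 10 kN = 10000.0 N
tau_max = 1.5 * V / A = 1.5 * 10000.0 / 65142
= 0.2303 MPa

0.2303 MPa


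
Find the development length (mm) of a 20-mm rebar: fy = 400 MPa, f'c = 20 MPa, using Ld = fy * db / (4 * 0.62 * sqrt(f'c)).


Ld = (fy * db) / (4 * 0.62 * sqrt(f'c))
= (400 * 20) / (4 * 0.62 * sqrt(20))
= 8000 / 11.0909
= 721.31 mm

721.31 mm


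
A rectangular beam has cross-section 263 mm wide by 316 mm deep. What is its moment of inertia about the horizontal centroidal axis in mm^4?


I = b * h^3 / 12
= 263 * 316^3 / 12
= 263 * 31554496 / 12
= 691569370.67 mm^4

691569370.67 mm^4


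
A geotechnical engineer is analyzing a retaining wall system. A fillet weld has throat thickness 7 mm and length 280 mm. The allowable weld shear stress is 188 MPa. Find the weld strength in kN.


Strength = throat * length * allowable stress
= 7 * 280 * 188 N
= 368480 N
= 368.48 kN

368.48 kN


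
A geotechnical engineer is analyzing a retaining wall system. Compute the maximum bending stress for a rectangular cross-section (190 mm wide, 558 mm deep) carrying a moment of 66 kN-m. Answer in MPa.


I = b * h^3 / 12 = 190 * 558^3 / 12 = 2750900940.0 mm^4
y = h / 2 = 558 / 2 = 279.0 mm
M = 66 kN-m = 66000000.0 N-mm
sigma = M * y / I = 66000000.0 * 279.0 / 2750900940.0
= 6.69 MPa

6.69 MPa


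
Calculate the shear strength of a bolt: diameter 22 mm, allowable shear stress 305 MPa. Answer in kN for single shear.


A = pi * d^2 / 4 = pi * 22^2 / 4 = 380.1327 mm^2
V = f_v * A / 1000 = 305 * 380.1327 / 1000
= 115.9405 kN

115.9405 kN


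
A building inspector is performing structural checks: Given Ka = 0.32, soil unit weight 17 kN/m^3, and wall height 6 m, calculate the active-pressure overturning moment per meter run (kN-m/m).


Pa = 0.5 * Ka * gamma * H^2
= 0.5 * 0.32 * 17 * 6^2
= 97.92 kN/m
Arm = H / 3 = 6 / 3 = 2.0 m
Mo = Pa * arm = Pa * H / 3 = 97.92 * 6 / 3 = 195.84 kN-m/m

195.84 kN-m/m


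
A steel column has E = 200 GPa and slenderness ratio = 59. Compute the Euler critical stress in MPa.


sigma_cr = pi^2 * E / lambda^2
= 9.8696 * 200000.0 / 59^2
= 9.8696 * 200000.0 / 3481
= 567.0557 MPa

567.0557 MPa


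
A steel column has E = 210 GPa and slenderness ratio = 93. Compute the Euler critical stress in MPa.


sigma_cr = pi^2 * E / lambda^2
= 9.8696 * 210000.0 / 93^2
= 9.8696 * 210000.0 / 8649
= 239.6366 MPa

239.6366 MPa


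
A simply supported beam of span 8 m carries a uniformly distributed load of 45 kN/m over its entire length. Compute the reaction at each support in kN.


Total load = w * L = 45 * 8 = 360 kN
By symmetry, each reaction R = total / 2 = 360 / 2 = 180.0 kN

180.0 kN


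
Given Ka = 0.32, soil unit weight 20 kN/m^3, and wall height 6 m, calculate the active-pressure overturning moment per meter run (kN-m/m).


Pa = 0.5 * Ka * gamma * H^2
= 0.5 * 0.32 * 20 * 6^2
= 115.2 kN/m
Arm = H / 3 = 6 / 3 = 2.0 m
Mo = Pa * arm = Pa * H / 3 = 115.2 * 6 / 3 = 230.4 kN-m/m

230.4 kN-m/m


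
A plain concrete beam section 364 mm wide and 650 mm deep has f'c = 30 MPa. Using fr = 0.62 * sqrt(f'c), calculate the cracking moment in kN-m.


fr = 0.62 * sqrt(30) = 0.62 * 5.4772 = 3.3959 MPa
I = 364 * 650^3 / 12 = 8330291666.67 mm^4
y_t = 325.0 mm
M_cr = fr * I / y_t = 3.3959 * 8330291666.67 / 325.0 N-mm
= 87.0421 kN-m

87.0421 kN-m


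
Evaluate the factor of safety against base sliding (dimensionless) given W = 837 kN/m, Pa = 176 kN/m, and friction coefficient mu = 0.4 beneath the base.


Resisting force = mu * W = 0.4 * 837 = 334.8 kN/m
FOS = Resisting / Driving = 334.8 / 176
= 1.9023 (dimensionless)

1.9023 (dimensionless)


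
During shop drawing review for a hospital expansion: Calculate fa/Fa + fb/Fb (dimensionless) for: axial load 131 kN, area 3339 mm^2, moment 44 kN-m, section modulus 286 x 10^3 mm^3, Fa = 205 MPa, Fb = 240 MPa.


f_a = P / A = 131000.0 / 3339 = 39.2333 MPa
f_b = M / S = 44000000.0 / 286000.0 = 153.8462 MPa
Ratio = f_a / Fa + f_b / Fb
= 39.2333 / 205 + 153.8462 / 240
= 0.8324 (dimensionless)

0.8324 (dimensionless)


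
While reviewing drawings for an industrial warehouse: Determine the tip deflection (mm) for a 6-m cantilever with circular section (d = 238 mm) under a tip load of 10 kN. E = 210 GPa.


I = pi * d^4 / 64 = pi * 238^4 / 64 = 157498973.25 mm^4
L = 6000.0 mm, P = 10000.0 N, E = 210000.0 MPa
delta = P * L^3 / (3 * E * I)
= 10000.0 * 6000.0^3 / (3 * 210000.0 * 157498973.25)
= 21.7688 mm

21.7688 mm


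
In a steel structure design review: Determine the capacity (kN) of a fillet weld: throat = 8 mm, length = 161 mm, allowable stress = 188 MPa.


Strength = throat * length * allowable stress
= 8 * 161 * 188 N
= 242144 N
= 242.14 kN

242.14 kN


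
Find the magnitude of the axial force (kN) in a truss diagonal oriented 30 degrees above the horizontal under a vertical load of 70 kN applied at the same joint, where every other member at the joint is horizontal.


At the joint, only the diagonal has a vertical component, so vertical equilibrium gives:
F * sin(30) = 70
F = 70 / sin(30)
= 70 / 0.5
= 140.0 kN

140.0 kN


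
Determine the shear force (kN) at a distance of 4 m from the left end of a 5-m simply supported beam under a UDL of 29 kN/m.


R_A = w * L / 2 = 29 * 5 / 2 = 72.5 kN
V(x) = R_A - w * x = 72.5 - 29 * 4
= -43.5 kN

-43.5 kN


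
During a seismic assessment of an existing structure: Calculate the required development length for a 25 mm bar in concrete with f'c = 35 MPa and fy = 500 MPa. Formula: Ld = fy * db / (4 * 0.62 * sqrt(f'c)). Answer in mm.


Ld = (fy * db) / (4 * 0.62 * sqrt(f'c))
= (500 * 25) / (4 * 0.62 * sqrt(35))
= 12500 / 14.6719
= 851.97 mm

851.97 mm


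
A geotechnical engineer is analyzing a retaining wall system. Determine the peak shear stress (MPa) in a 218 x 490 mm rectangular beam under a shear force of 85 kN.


A = b * h = 218 * 490 = 106820 mm^2
V = 85 kN = 85000.0 N
tau_max = 1.5 * V / A = 1.5 * 85000.0 / 106820
= 1.1936 MPa

1.1936 MPa


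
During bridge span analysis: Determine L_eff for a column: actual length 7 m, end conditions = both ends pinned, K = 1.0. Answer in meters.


L_eff = K * L
= 1.0 * 7
= 7.0 m

7.0 m


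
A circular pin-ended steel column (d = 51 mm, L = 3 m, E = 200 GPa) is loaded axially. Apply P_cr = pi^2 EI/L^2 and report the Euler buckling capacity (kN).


I = pi * d^4 / 64 = 332086.03 mm^4
L = 3000.0 mm
P_cr = pi^2 * E * I / L^2
= 9.8696 * 200000.0 * 332086.03 / 3000.0^2
= 72834.62 N = 72.8346 kN

72.8346 kN


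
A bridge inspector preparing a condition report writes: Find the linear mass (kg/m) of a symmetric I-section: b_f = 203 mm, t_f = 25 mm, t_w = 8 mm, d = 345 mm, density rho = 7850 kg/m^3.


A_flanges = 2 * 203 * 25 = 10150 mm^2
A_web = (345 - 2 * 25) * 8 = 2360 mm^2
A_total = 10150 + 2360 = 12510 mm^2 = 0.012510 m^2
Weight = rho * A = 7850 * 0.012510 = 98.2035 kg/m

98.2035 kg/m


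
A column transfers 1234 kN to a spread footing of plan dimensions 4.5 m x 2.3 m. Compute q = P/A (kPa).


A = 4.5 * 2.3 = 10.35 m^2
q = P / A = 1234 / 10.35
= 119.2271 kPa

119.2271 kPa


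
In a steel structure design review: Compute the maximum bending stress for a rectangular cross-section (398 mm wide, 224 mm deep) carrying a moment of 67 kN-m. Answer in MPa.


I = b * h^3 / 12 = 398 * 224^3 / 12 = 372774229.33 mm^4
y = h / 2 = 224 / 2 = 112.0 mm
M = 67 kN-m = 67000000.0 N-mm
sigma = M * y / I = 67000000.0 * 112.0 / 372774229.33
= 20.13 MPa

20.13 MPa


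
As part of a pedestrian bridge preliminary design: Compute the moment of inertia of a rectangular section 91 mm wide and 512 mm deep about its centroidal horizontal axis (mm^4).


I = b * h^3 / 12
= 91 * 512^3 / 12
= 91 * 134217728 / 12
= 1017817770.67 mm^4

1017817770.67 mm^4


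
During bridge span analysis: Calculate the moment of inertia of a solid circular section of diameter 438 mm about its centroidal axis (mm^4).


r = d / 2 = 438 / 2 = 219.0 mm
I = pi * r^4 / 4 = pi * 219.0^4 / 4
= 1806618032.33 mm^4

1806618032.33 mm^4


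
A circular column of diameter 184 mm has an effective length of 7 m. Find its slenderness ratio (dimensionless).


Radius of gyration r = d / 4 = 184 / 4 = 46.0 mm
L_eff = 7000.0 mm
Slenderness ratio = L / r = 7000.0 / 46.0 = 152.17 (dimensionless)

152.17 (dimensionless)


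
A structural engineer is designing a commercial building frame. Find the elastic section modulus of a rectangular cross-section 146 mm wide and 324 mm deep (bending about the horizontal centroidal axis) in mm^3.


S = b * h^2 / 6
= 146 * 324^2 / 6
= 146 * 104976 / 6
= 2554416.0 mm^3

2554416.0 mm^3


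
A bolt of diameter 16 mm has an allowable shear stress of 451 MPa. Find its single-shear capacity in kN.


A = pi * d^2 / 4 = pi * 16^2 / 4 = 201.0619 mm^2
V = f_v * A / 1000 = 451 * 201.0619 / 1000
= 90.6789 kN

90.6789 kN


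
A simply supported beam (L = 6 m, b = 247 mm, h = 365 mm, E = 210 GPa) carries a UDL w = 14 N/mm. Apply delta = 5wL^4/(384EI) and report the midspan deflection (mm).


I = 247 * 365^3 / 12 = 1000908322.92 mm^4
L = 6000.0 mm, w = 14 N/mm, E = 210000.0 MPa
delta = 5 * w * L^4 / (384 * E * I)
= 5 * 14 * 6000.0^4 / (384 * 210000.0 * 1000908322.92)
= 1.124 mm

1.124 mm


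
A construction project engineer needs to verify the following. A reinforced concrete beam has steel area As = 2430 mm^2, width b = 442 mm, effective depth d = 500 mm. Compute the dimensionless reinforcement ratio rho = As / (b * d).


rho = As / (b * d)
= 2430 / (442 * 500)
= 2430 / 221000
= 0.010995 (dimensionless)

0.010995 (dimensionless)


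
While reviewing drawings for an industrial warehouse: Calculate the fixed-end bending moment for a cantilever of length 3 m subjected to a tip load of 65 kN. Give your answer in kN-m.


For a cantilever with a point load at the free end:
M_max = P * L = 65 * 3 = 195 kN-m

195 kN-m


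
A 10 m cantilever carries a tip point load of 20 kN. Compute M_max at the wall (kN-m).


For a cantilever with a point load at the free end:
M_max = P * L = 20 * 10 = 200 kN-m

200 kN-m


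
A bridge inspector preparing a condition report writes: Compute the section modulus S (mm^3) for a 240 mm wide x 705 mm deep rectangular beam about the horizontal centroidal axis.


S = b * h^2 / 6
= 240 * 705^2 / 6
= 240 * 497025 / 6
= 19881000.0 mm^3

19881000.0 mm^3


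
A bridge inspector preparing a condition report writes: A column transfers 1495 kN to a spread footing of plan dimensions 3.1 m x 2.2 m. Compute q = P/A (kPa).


A = 3.1 * 2.2 = 6.82 m^2
q = P / A = 1495 / 6.82
= 219.2082 kPa

219.2082 kPa


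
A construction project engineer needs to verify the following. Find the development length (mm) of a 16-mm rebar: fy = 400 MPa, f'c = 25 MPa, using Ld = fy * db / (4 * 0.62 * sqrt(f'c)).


Ld = (fy * db) / (4 * 0.62 * sqrt(f'c))
= (400 * 16) / (4 * 0.62 * sqrt(25))
= 6400 / 12.4
= 516.13 mm

516.13 mm


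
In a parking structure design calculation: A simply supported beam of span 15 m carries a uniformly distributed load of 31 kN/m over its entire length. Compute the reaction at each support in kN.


Total load = w * L = 31 * 15 = 465 kN
By symmetry, each reaction R = total / 2 = 465 / 2 = 232.5 kN

232.5 kN


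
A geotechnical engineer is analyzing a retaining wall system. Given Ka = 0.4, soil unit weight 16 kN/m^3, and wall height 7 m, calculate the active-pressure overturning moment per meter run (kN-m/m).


Pa = 0.5 * Ka * gamma * H^2
= 0.5 * 0.4 * 16 * 7^2
= 156.8 kN/m
Arm = H / 3 = 7 / 3 = 2.3333 m
Mo = Pa * arm = Pa * H / 3 = 156.8 * 7 / 3 = 365.8667 kN-m/m

365.8667 kN-m/m


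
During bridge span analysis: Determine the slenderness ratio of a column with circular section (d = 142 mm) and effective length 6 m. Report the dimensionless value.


Radius of gyration r = d / 4 = 142 / 4 = 35.5 mm
L_eff = 6000.0 mm
Slenderness ratio = L / r = 6000.0 / 35.5 = 169.01 (dimensionless)

169.01 (dimensionless)


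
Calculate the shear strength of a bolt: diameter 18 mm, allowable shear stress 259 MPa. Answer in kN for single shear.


A = pi * d^2 / 4 = pi * 18^2 / 4 = 254.469 mm^2
V = f_v * A / 1000 = 259 * 254.469 / 1000
= 65.9075 kN

65.9075 kN


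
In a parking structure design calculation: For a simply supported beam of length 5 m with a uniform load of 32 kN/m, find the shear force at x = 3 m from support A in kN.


R_A = w * L / 2 = 32 * 5 / 2 = 80.0 kN
V(x) = R_A - w * x = 80.0 - 32 * 3
= -16.0 kN

-16.0 kN


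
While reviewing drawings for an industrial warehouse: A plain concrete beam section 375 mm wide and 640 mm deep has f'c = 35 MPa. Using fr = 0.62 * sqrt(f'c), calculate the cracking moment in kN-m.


fr = 0.62 * sqrt(35) = 0.62 * 5.9161 = 3.668 MPa
I = 375 * 640^3 / 12 = 8192000000.0 mm^4
y_t = 320.0 mm
M_cr = fr * I / y_t = 3.668 * 8192000000.0 / 320.0 N-mm
= 93.9 kN-m

93.9 kN-m


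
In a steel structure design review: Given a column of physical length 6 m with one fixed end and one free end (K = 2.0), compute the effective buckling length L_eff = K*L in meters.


L_eff = K * L
= 2.0 * 6
= 12.0 m

12.0 m


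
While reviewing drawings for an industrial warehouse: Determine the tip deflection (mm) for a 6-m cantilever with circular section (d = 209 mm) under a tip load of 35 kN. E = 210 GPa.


I = pi * d^4 / 64 = pi * 209^4 / 64 = 93660191.87 mm^4
L = 6000.0 mm, P = 35000.0 N, E = 210000.0 MPa
delta = P * L^3 / (3 * E * I)
= 35000.0 * 6000.0^3 / (3 * 210000.0 * 93660191.87)
= 128.1227 mm

128.1227 mm


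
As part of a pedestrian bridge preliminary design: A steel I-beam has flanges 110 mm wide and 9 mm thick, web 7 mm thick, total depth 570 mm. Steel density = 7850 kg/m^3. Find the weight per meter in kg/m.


A_flanges = 2 * 110 * 9 = 1980 mm^2
A_web = (570 - 2 * 9) * 7 = 3864 mm^2
A_total = 1980 + 3864 = 5844 mm^2 = 0.005844 m^2
Weight = rho * A = 7850 * 0.005844 = 45.8754 kg/m

45.8754 kg/m


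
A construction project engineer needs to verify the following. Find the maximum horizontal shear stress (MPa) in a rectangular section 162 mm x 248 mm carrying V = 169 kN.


A = b * h = 162 * 248 = 40176 mm^2
V = 169 kN = 169000.0 N
tau_max = 1.5 * V / A = 1.5 * 169000.0 / 40176
= 6.3097 MPa

6.3097 MPa


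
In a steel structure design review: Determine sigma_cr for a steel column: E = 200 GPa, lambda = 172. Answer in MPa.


sigma_cr = pi^2 * E / lambda^2
= 9.8696 * 200000.0 / 172^2
= 9.8696 * 200000.0 / 29584
= 66.7226 MPa

66.7226 MPa


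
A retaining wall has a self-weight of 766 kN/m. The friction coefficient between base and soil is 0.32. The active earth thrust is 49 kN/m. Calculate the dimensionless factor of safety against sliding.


Resisting force = mu * W = 0.32 * 766 = 245.12 kN/m
FOS = Resisting / Driving = 245.12 / 49
= 5.0024 (dimensionless)

5.0024 (dimensionless)


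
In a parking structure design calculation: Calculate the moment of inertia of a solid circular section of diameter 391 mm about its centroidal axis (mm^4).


r = d / 2 = 391 / 2 = 195.5 mm
I = pi * r^4 / 4 = pi * 195.5^4 / 4
= 1147299827.52 mm^4

1147299827.52 mm^4


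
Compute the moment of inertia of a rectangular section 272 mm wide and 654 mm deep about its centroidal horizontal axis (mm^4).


I = b * h^3 / 12
= 272 * 654^3 / 12
= 272 * 279726264 / 12
= 6340461984.0 mm^4

6340461984.0 mm^4


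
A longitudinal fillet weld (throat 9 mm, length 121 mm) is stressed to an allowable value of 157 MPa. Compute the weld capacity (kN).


Strength = throat * length * allowable stress
= 9 * 121 * 157 N
= 170973 N
= 170.97 kN

170.97 kN


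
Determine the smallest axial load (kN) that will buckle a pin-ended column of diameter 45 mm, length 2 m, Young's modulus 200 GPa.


I = pi * d^4 / 64 = 201288.96 mm^4
L = 2000.0 mm
P_cr = pi^2 * E * I / L^2
= 9.8696 * 200000.0 * 201288.96 / 2000.0^2
= 99332.12 N = 99.3321 kN

99.3321 kN


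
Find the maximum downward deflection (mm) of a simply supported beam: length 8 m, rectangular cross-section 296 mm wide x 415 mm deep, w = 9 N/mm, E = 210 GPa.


I = 296 * 415^3 / 12 = 1763009916.67 mm^4
L = 8000.0 mm, w = 9 N/mm, E = 210000.0 MPa
delta = 5 * w * L^4 / (384 * E * I)
= 5 * 9 * 8000.0^4 / (384 * 210000.0 * 1763009916.67)
= 1.2965 mm

1.2965 mm


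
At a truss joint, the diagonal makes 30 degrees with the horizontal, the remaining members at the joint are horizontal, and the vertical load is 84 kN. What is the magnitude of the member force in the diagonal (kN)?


At the joint, only the diagonal has a vertical component, so vertical equilibrium gives:
F * sin(30) = 84
F = 84 / sin(30)
= 84 / 0.5
= 168.0 kN

168.0 kN


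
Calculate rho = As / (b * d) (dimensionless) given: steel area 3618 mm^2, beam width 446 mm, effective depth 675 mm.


rho = As / (b * d)
= 3618 / (446 * 675)
= 3618 / 301050
= 0.012018 (dimensionless)

0.012018 (dimensionless)


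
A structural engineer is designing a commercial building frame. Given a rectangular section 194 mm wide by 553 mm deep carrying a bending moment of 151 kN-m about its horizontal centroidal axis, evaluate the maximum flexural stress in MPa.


I = b * h^3 / 12 = 194 * 553^3 / 12 = 2733983428.17 mm^4
y = h / 2 = 553 / 2 = 276.5 mm
M = 151 kN-m = 151000000.0 N-mm
sigma = M * y / I = 151000000.0 * 276.5 / 2733983428.17
= 15.27 MPa

15.27 MPa
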